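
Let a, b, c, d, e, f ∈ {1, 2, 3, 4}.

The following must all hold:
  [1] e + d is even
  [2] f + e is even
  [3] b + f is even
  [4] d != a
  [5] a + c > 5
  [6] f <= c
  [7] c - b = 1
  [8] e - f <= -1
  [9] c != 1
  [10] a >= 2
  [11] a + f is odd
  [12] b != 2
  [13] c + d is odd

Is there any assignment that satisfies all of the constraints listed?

Take a = 4, b = 3, c = 4, d = 3, e = 1, f = 3. Then constraint 5: a + c = 8; constraint 7: c - b = 1; constraint 8: e - f = -2, and every other listed constraint is also met.

Satisfiable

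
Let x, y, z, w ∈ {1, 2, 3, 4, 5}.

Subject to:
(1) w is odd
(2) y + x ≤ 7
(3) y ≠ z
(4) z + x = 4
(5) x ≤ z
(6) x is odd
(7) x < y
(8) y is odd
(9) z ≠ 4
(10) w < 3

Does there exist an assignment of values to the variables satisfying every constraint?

One satisfying assignment is x = 1, y = 5, z = 3, w = 1.
For the less obvious constraints — constraint 2: y + x = 6; constraint 4: z + x = 4 — and the others hold by inspection.

Satisfiable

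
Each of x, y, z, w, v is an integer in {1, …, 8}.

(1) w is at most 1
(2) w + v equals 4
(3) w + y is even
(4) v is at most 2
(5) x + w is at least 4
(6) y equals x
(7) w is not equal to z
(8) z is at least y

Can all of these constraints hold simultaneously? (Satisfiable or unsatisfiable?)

From constraint 1: w ≤ 1. From constraint 4: v ≤ 2. Hence w + v ≤ 3. But constraint 2 requires w + v = 4, and 4 > 3. Contradiction.

Unsatisfiable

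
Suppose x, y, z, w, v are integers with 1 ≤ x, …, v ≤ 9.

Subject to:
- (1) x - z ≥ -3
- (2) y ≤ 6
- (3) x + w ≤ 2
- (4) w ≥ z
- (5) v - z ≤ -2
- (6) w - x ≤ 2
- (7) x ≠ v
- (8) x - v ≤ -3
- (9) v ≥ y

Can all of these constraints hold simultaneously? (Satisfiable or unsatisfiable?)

Unsatisfiable

Constraints 1, 5, and 8 give z − v ≥ 2, v − x ≥ 3, x − z ≥ -3.
Adding all 3 inequalities: the left sides telescope to 0, and the right sides sum to 2 + 3 + (-3) = 2. So 0 ≥ 2, which is false.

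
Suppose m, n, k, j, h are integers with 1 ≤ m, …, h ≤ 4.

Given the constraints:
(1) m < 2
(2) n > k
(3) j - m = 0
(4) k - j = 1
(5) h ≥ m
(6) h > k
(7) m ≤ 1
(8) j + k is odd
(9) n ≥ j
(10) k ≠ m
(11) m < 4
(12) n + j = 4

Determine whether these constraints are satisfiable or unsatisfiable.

Satisfiable

Setting (m, n, k, j, h) = (1, 3, 2, 1, 3) satisfies everything: constraint 3: j - m = 0; constraint 4: k - j = 1, and the others follow.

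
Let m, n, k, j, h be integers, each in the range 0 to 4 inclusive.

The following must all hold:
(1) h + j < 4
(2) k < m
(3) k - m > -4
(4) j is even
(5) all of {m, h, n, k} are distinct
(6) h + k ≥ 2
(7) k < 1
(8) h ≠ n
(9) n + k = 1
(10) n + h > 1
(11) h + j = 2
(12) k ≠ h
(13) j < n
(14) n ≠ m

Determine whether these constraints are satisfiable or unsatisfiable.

Satisfiable

Take m = 3, n = 1, k = 0, j = 0, h = 2. Then constraint 1: h + j = 2; constraint 3: k - m = -3; constraint 6: h + k = 2, and every other listed constraint is also met.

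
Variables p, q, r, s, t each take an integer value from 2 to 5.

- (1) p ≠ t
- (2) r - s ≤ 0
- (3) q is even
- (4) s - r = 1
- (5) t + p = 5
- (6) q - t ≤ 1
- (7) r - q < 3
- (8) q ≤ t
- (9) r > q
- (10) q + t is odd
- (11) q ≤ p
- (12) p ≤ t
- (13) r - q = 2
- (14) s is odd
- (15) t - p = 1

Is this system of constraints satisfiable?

Take p = 2, q = 2, r = 4, s = 5, t = 3. Then constraint 2: r - s = -1; constraint 4: s - r = 1; constraint 5: t + p = 5, and every other listed constraint is also met.

Satisfiable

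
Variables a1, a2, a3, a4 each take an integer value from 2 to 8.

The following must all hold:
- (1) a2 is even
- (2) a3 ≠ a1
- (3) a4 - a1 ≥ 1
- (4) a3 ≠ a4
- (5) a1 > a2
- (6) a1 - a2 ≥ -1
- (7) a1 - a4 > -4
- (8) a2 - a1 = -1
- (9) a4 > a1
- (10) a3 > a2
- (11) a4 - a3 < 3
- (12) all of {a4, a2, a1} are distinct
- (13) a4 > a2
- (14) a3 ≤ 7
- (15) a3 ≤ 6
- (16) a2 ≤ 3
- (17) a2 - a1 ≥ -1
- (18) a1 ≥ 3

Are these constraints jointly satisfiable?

The assignment a1 = 3, a2 = 2, a3 = 4, a4 = 6 works:
  constraint 3 holds since a4 - a1 = 3.
  constraint 6 holds since a1 - a2 = 1.
  constraint 7 holds since a1 - a4 = -3.
The rest check out directly.

Satisfiable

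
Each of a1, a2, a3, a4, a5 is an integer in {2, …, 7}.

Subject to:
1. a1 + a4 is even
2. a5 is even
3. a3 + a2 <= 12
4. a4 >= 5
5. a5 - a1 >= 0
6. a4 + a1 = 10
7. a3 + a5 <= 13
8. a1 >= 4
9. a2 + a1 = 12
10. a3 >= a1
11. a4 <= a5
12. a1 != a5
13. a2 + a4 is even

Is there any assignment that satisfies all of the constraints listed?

Try a1 = 5, a2 = 7, a3 = 5, a4 = 5, a5 = 6.
Check constraint 3: a3 + a2 = 12; constraint 5: a5 - a1 = 1; constraint 6: a4 + a1 = 10. The remaining constraints are straightforward to verify.

Satisfiable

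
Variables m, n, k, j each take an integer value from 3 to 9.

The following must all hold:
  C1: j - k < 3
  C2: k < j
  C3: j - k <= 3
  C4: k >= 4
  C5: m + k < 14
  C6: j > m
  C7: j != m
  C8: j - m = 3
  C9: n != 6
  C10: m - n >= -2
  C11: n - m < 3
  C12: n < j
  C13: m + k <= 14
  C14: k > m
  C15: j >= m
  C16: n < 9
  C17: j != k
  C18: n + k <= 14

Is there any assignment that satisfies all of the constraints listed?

The assignment m = 6, n = 7, k = 7, j = 9 works:
  constraint 1 holds since j - k = 2.
  constraint 3 holds since j - k = 2.
The rest check out directly.

Satisfiable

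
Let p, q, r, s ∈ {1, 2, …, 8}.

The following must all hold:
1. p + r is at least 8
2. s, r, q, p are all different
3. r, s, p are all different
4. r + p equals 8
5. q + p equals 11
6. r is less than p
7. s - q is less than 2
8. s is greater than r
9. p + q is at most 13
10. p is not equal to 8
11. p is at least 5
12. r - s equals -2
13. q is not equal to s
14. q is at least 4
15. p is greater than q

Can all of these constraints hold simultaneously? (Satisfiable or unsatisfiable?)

The assignment p = 6, q = 5, r = 2, s = 4 works:
  constraint 1 holds since p + r = 8.
  constraint 4 holds since r + p = 8.
The rest check out directly.

Satisfiable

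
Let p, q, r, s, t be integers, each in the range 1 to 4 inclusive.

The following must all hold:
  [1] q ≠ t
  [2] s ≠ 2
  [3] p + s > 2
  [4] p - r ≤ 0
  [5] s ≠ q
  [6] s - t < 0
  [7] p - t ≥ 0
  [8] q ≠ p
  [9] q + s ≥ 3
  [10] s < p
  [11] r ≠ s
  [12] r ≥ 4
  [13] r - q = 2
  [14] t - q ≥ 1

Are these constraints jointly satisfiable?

Satisfiable

One satisfying assignment is p = 4, q = 2, r = 4, s = 1, t = 3.
For the less obvious constraints — constraint 3: p + s = 5; constraint 4: p - r = 0; constraint 6: s - t = -2 — and the others hold by inspection.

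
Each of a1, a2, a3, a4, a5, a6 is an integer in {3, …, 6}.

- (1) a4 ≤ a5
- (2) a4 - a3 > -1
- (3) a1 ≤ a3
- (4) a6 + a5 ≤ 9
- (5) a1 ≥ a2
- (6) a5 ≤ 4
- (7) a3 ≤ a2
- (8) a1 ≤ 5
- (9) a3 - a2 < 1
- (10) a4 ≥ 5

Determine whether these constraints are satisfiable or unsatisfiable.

Unsatisfiable

From constraint 10: a4 ≥ 5. From constraints 1 and 6: a4 ≤ a5 and a5 ≤ 4, so a4 ≤ 4. But 4 < 5, so no value of a4 works.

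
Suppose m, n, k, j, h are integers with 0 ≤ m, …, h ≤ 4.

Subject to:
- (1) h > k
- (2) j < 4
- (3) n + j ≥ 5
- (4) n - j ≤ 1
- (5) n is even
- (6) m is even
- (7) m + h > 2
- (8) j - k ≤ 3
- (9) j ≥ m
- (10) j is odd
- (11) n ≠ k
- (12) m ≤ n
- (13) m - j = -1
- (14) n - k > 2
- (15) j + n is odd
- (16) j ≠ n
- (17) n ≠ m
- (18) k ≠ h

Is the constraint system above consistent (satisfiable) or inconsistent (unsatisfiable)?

The assignment m = 2, n = 4, k = 0, j = 3, h = 2 works:
  constraint 3 holds since n + j = 7.
  constraint 4 holds since n - j = 1.
  constraint 7 holds since m + h = 4.
The rest check out directly.

Satisfiable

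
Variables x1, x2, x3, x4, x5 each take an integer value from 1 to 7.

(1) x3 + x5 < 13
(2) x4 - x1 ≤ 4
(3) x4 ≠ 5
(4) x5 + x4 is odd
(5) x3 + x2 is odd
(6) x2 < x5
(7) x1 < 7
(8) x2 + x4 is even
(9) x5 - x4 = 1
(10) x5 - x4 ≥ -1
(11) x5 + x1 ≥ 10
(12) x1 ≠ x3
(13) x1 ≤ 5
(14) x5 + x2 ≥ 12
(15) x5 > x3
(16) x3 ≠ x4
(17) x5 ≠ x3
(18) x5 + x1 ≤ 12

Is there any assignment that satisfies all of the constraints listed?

Satisfiable

Setting (x1, x2, x3, x4, x5) = (4, 6, 3, 6, 7) satisfies everything: constraint 1: x3 + x5 = 10; constraint 2: x4 - x1 = 2, and the others follow.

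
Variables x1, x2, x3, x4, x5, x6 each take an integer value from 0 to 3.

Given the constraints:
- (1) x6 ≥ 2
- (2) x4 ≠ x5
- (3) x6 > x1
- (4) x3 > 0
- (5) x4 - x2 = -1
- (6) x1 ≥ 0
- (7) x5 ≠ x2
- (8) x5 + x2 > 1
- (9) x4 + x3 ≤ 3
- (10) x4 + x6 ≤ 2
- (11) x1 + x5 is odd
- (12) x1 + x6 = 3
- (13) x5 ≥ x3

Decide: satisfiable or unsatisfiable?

Satisfiable

Try x1 = 1, x2 = 1, x3 = 1, x4 = 0, x5 = 2, x6 = 2.
Check constraint 5: x4 - x2 = -1; constraint 8: x5 + x2 = 3; constraint 9: x4 + x3 = 1. The remaining constraints are straightforward to verify.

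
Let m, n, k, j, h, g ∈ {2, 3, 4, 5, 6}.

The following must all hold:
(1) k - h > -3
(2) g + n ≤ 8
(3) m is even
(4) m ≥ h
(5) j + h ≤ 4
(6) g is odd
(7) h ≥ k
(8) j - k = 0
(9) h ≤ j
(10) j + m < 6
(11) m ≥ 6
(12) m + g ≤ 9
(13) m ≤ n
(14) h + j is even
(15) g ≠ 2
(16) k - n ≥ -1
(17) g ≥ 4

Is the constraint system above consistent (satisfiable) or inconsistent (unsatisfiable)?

Unsatisfiable

From constraint 11: m ≥ 6. From constraint 17: g ≥ 4. Hence m + g ≥ 10. But constraint 12 requires m + g ≤ 9, and 9 < 10. Contradiction.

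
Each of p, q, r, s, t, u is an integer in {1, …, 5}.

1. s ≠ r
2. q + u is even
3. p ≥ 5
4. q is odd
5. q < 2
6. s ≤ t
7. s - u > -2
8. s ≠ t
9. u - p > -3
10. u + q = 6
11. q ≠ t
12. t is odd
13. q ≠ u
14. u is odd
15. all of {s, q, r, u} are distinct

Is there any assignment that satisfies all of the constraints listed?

Take p = 5, q = 1, r = 3, s = 4, t = 5, u = 5. Then constraint 7: s - u = -1; constraint 9: u - p = 0; constraint 10: u + q = 6, and every other listed constraint is also met.

Satisfiable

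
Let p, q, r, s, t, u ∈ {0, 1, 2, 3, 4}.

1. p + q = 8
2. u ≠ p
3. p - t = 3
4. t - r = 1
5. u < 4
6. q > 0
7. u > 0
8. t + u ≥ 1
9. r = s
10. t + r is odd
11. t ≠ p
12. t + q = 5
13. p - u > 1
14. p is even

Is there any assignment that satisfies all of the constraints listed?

Setting (p, q, r, s, t, u) = (4, 4, 0, 0, 1, 2) satisfies everything: constraint 1: p + q = 8; constraint 3: p - t = 3, and the others follow.

Satisfiable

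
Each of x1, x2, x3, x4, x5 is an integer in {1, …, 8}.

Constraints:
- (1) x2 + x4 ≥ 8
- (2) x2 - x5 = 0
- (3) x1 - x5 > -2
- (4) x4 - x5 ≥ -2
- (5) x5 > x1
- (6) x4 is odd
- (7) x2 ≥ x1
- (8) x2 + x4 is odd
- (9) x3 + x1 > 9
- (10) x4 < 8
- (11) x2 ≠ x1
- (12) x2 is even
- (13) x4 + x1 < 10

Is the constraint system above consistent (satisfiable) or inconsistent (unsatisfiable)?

Satisfiable

Take x1 = 3, x2 = 4, x3 = 7, x4 = 5, x5 = 4. Then constraint 1: x2 + x4 = 9; constraint 2: x2 - x5 = 0; constraint 3: x1 - x5 = -1, and every other listed constraint is also met.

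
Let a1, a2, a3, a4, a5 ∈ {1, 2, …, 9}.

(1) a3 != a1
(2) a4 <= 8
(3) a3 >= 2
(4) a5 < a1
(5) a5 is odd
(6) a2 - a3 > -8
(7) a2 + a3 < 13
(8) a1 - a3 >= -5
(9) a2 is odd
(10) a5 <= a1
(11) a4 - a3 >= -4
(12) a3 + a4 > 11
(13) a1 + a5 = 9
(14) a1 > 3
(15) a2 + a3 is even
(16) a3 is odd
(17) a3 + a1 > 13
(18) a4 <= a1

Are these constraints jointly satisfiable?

Satisfiable

One satisfying assignment is a1 = 6, a2 = 3, a3 = 9, a4 = 5, a5 = 3.
For the less obvious constraints — constraint 6: a2 - a3 = -6; constraint 7: a2 + a3 = 12 — and the others hold by inspection.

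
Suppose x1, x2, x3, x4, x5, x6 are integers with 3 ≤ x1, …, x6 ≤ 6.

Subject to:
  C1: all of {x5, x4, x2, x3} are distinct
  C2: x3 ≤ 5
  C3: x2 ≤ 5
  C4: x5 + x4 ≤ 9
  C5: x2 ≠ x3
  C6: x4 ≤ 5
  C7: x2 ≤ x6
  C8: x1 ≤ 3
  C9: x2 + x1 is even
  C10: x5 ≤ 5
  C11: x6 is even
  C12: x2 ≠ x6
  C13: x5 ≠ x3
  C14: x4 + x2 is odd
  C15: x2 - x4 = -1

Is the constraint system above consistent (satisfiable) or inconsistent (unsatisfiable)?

Unsatisfiable

Constraints 2, 3, 6, and 10 confine each of x5, x4, x2, x3 to the 3 values {3, …, 5} (the domain already gives each ≥ 3).
Constraint 1 requires all 4 of them to be distinct, but only 3 values are available — impossible by the pigeonhole principle.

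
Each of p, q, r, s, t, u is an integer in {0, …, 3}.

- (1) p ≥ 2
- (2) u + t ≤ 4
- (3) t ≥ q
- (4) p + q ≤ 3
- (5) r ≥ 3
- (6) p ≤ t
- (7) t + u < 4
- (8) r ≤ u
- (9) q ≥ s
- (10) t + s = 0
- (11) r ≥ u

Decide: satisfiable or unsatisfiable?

Unsatisfiable

From constraints 5 and 8: u ≥ r ≥ 3. From constraints 1 and 6: t ≥ p ≥ 2. Hence u + t ≥ 5. But constraint 2 requires u + t ≤ 4, and 4 < 5. Contradiction.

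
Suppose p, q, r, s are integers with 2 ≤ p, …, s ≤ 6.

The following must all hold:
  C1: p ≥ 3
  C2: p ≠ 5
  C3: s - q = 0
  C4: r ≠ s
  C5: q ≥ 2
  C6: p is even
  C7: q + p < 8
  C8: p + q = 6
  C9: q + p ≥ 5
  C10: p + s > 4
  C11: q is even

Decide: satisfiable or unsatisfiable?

Setting (p, q, r, s) = (4, 2, 5, 2) satisfies everything: constraint 3: s - q = 0; constraint 7: q + p = 6; constraint 8: p + q = 6, and the others follow.

Satisfiable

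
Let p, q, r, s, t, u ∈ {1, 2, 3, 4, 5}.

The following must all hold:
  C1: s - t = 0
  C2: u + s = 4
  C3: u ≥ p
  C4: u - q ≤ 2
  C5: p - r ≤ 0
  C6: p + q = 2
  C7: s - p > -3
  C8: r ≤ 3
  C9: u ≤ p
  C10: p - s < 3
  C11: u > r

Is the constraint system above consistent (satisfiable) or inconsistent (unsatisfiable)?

Unsatisfiable

Constraints 5, 9, and 11 give u ≤ p, p ≤ r, r < u. Chaining: u ≤ p ≤ r < u, which forces u < u — impossible.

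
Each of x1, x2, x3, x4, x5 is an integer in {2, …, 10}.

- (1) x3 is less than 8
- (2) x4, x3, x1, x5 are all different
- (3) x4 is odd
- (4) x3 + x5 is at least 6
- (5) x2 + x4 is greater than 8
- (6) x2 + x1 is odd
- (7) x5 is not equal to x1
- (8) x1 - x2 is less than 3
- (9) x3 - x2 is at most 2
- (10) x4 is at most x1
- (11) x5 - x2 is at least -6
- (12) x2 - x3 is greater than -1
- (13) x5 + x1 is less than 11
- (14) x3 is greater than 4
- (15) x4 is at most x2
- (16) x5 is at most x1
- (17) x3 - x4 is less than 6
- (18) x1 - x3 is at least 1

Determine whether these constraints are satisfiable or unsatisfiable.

Satisfiable

Setting (x1, x2, x3, x4, x5) = (7, 6, 6, 3, 2) satisfies everything: constraint 4: x3 + x5 = 8; constraint 5: x2 + x4 = 9, and the others follow.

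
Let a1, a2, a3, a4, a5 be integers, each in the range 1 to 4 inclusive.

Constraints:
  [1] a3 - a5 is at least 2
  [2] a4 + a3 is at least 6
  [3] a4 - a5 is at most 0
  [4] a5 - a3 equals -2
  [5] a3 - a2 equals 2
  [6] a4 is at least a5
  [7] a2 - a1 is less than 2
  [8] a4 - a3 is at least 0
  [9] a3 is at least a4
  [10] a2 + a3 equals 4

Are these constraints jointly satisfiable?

Constraints 1, 3, and 8 give a3 − a5 ≥ 2, a5 − a4 ≥ 0, a4 − a3 ≥ 0.
Adding all 3 inequalities: the left sides telescope to 0, and the right sides sum to 2 + 0 + 0 = 2. So 0 ≥ 2, which is false.

Unsatisfiable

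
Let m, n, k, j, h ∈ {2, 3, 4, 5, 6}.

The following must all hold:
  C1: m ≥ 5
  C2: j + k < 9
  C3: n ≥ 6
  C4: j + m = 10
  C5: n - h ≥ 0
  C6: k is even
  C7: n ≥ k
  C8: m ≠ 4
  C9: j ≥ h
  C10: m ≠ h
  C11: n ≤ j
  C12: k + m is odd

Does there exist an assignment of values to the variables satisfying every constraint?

Unsatisfiable

From constraints 3 and 11: j ≥ n ≥ 6. From constraint 1: m ≥ 5. Hence j + m ≥ 11. But constraint 4 requires j + m = 10, and 10 < 11. Contradiction.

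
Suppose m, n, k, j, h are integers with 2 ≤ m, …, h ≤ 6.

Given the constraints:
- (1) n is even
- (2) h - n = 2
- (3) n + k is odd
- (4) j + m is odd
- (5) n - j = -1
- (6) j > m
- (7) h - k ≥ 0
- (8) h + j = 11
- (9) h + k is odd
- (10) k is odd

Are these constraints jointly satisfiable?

Try m = 2, n = 4, k = 3, j = 5, h = 6.
Check constraint 2: h - n = 2; constraint 5: n - j = -1. The remaining constraints are straightforward to verify.

Satisfiable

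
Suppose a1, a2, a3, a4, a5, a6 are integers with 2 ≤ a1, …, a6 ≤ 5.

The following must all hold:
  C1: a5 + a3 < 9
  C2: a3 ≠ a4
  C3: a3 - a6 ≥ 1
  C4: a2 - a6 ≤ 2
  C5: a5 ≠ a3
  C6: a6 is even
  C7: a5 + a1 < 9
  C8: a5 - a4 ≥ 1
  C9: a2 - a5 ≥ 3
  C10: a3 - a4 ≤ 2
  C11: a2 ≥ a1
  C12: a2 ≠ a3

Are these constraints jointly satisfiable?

Constraints 3, 4, 8, 9, and 10 give a5 − a4 ≥ 1, a4 − a3 ≥ -2, a3 − a6 ≥ 1, a6 − a2 ≥ -2, a2 − a5 ≥ 3.
Adding all 5 inequalities: the left sides telescope to 0, and the right sides sum to 1 + (-2) + 1 + (-2) + 3 = 1. So 0 ≥ 1, which is false.

Unsatisfiable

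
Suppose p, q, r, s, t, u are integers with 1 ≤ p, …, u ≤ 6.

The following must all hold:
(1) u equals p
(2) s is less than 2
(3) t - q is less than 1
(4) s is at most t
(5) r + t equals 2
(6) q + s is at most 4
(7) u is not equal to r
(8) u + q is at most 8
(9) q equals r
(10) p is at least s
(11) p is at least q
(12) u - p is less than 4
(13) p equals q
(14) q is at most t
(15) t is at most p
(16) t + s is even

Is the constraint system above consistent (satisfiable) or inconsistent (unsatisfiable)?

Unsatisfiable

From constraints 1, 9, and 13, u = p = q = r, so u = r. But constraint 7 says u ≠ r. Contradiction.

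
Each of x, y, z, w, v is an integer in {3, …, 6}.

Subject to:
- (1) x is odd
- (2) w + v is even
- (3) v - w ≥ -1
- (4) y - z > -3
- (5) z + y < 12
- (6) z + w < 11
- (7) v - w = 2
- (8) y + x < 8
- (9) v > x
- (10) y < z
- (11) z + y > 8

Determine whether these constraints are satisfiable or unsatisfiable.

Satisfiable

Setting (x, y, z, w, v) = (3, 4, 5, 4, 6) satisfies everything: constraint 3: v - w = 2; constraint 4: y - z = -1; constraint 5: z + y = 9, and the others follow.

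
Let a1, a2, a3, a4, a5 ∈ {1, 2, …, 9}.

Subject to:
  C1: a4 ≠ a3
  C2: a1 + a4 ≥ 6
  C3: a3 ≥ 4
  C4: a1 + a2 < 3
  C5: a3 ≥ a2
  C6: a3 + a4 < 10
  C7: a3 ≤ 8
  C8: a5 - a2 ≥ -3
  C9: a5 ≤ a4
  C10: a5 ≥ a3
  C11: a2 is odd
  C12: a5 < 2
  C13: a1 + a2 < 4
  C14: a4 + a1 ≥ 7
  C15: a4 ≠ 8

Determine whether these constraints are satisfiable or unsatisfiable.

From constraints 3 and 10: a5 ≥ a3 and a3 ≥ 4, so a5 ≥ 4. From constraint 12: a5 ≤ 1. But 1 < 4, so no value of a5 works.

Unsatisfiable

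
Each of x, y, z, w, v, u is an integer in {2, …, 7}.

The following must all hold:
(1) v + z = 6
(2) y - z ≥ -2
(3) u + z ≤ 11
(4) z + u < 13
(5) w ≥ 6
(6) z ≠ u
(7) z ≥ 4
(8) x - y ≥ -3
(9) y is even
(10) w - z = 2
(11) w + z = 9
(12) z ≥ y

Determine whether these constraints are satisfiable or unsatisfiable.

Unsatisfiable

From constraint 5: w ≥ 6. From constraint 7: z ≥ 4. Hence w + z ≥ 10. But constraint 11 requires w + z = 9, and 9 < 10. Contradiction.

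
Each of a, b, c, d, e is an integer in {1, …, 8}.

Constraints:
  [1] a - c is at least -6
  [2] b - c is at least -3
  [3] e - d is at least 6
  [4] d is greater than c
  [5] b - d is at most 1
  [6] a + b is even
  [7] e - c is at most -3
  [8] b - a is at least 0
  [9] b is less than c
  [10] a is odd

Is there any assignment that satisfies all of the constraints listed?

Constraints 1, 3, 5, 7, and 8 give e − d ≥ 6, d − b ≥ -1, b − a ≥ 0, a − c ≥ -6, c − e ≥ 3.
Adding all 5 inequalities: the left sides telescope to 0, and the right sides sum to 6 + (-1) + 0 + (-6) + 3 = 2. So 0 ≥ 2, which is false.

Unsatisfiable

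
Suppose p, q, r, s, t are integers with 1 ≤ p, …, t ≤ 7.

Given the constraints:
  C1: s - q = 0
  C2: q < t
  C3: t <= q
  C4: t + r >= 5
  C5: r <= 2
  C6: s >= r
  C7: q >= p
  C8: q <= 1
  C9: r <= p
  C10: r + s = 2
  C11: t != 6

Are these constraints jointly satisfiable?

From constraints 3 and 8: t ≤ q ≤ 1. From constraint 5: r ≤ 2. Hence t + r ≤ 3. But constraint 4 requires t + r ≥ 5, and 5 > 3. Contradiction.

Unsatisfiable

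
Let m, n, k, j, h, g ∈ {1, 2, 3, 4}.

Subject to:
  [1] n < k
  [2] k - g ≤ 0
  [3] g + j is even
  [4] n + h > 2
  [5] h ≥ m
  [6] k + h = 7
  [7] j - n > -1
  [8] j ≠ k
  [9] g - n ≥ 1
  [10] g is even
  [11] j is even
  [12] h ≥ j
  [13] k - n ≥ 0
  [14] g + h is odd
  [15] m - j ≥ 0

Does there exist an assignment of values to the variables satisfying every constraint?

The assignment m = 3, n = 2, k = 4, j = 2, h = 3, g = 4 works:
  constraint 2 holds since k - g = 0.
  constraint 4 holds since n + h = 5.
The rest check out directly.

Satisfiable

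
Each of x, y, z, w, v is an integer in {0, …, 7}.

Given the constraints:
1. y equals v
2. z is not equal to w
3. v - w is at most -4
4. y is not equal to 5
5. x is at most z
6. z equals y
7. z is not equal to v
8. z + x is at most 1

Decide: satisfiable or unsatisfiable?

Unsatisfiable

From constraints 1 and 6, z = y = v, so z = v. But constraint 7 says z ≠ v. Contradiction.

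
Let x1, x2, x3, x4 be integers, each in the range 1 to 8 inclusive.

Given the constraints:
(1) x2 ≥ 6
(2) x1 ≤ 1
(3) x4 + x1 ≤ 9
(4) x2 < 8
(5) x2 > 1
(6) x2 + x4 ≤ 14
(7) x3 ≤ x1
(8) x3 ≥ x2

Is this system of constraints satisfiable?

Unsatisfiable

From constraints 1 and 8: x3 ≥ x2 and x2 ≥ 6, so x3 ≥ 6. From constraints 2 and 7: x3 ≤ x1 and x1 ≤ 1, so x3 ≤ 1. But 1 < 6, so no value of x3 works.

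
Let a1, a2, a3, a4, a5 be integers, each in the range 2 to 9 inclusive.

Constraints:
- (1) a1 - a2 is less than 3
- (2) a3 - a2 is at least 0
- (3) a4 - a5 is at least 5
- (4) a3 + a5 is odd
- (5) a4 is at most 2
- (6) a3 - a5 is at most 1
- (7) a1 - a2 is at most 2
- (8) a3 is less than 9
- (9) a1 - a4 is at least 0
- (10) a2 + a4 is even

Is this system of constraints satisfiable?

Constraints 2, 3, 6, 7, and 9 give a2 − a1 ≥ -2, a1 − a4 ≥ 0, a4 − a5 ≥ 5, a5 − a3 ≥ -1, a3 − a2 ≥ 0.
Adding all 5 inequalities: the left sides telescope to 0, and the right sides sum to (-2) + 0 + 5 + (-1) + 0 = 2. So 0 ≥ 2, which is false.

Unsatisfiable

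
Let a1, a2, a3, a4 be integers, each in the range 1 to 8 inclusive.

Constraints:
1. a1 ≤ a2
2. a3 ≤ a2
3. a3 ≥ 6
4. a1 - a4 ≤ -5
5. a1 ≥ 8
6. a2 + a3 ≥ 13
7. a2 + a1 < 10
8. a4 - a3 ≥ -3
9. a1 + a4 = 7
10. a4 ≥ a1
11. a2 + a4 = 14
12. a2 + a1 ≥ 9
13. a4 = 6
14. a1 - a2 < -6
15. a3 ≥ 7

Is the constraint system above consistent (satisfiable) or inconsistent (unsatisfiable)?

Unsatisfiable

From constraints 2 and 15: a2 ≥ a3 ≥ 7. From constraints 5 and 10: a4 ≥ a1 ≥ 8. Hence a2 + a4 ≥ 15. But constraint 11 requires a2 + a4 = 14, and 14 < 15. Contradiction.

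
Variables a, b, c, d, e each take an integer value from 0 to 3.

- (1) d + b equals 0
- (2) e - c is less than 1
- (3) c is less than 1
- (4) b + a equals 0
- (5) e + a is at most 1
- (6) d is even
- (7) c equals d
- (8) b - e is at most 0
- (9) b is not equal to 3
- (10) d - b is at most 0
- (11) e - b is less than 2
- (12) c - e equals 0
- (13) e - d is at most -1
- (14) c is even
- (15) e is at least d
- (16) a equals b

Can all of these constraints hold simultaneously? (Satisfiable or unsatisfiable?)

Constraints 8, 10, and 13 give d − e ≥ 1, e − b ≥ 0, b − d ≥ 0.
Adding all 3 inequalities: the left sides telescope to 0, and the right sides sum to 1 + 0 + 0 = 1. So 0 ≥ 1, which is false.

Unsatisfiable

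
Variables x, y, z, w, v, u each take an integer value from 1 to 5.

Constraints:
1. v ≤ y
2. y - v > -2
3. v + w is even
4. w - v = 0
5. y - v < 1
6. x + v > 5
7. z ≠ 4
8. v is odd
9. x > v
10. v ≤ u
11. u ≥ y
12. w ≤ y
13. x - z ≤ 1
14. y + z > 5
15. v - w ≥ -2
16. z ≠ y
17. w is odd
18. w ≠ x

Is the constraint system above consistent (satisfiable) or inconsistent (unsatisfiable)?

The assignment x = 4, y = 3, z = 5, w = 3, v = 3, u = 5 works:
  constraint 2 holds since y - v = 0.
  constraint 4 holds since w - v = 0.
The rest check out directly.

Satisfiable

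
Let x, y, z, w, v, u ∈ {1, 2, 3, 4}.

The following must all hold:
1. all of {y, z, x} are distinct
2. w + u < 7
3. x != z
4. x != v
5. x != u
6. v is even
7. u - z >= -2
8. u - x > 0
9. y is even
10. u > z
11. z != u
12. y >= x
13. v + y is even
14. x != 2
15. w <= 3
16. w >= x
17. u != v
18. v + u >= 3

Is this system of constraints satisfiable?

Take x = 1, y = 4, z = 2, w = 1, v = 2, u = 3. Then constraint 2: w + u = 4; constraint 7: u - z = 1, and every other listed constraint is also met.

Satisfiable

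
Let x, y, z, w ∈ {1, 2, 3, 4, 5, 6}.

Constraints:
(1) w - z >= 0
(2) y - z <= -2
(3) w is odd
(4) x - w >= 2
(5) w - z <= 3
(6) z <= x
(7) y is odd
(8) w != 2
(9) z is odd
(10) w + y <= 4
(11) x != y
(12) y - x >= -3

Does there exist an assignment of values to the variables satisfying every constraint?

Unsatisfiable

Constraints 1, 2, 4, and 12 give w − z ≥ 0, z − y ≥ 2, y − x ≥ -3, x − w ≥ 2.
Adding all 4 inequalities: the left sides telescope to 0, and the right sides sum to 0 + 2 + (-3) + 2 = 1. So 0 ≥ 1, which is false.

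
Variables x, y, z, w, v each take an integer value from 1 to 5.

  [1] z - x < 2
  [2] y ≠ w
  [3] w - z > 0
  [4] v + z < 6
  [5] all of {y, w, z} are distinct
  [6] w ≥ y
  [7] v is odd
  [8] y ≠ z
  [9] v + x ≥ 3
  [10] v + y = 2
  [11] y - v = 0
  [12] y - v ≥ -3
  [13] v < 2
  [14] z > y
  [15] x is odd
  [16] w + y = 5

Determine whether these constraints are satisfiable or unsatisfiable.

Try x = 3, y = 1, z = 3, w = 4, v = 1.
Check constraint 1: z - x = 0; constraint 3: w - z = 1; constraint 4: v + z = 4. The remaining constraints are straightforward to verify.

Satisfiable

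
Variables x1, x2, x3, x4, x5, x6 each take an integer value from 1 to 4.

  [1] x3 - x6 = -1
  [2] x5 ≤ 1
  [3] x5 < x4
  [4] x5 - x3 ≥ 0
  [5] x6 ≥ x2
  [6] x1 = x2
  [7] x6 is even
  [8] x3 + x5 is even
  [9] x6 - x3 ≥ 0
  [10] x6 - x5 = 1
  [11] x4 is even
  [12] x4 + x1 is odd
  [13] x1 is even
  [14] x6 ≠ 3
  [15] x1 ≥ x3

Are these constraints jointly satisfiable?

Unsatisfiable

Constraint 11 makes x4 even and constraint 13 makes x1 even, so x4 + x1 must be even. Constraint 12 says x4 + x1 is odd — contradiction.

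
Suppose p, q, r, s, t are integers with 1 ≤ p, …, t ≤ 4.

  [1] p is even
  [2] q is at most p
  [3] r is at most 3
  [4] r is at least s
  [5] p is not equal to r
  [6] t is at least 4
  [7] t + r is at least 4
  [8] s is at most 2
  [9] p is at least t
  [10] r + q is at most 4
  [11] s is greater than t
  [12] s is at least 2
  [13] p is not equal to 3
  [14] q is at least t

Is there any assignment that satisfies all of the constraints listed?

From constraints 4 and 12: r ≥ s ≥ 2. From constraints 6 and 14: q ≥ t ≥ 4. Hence r + q ≥ 6. But constraint 10 requires r + q ≤ 4, and 4 < 6. Contradiction.

Unsatisfiable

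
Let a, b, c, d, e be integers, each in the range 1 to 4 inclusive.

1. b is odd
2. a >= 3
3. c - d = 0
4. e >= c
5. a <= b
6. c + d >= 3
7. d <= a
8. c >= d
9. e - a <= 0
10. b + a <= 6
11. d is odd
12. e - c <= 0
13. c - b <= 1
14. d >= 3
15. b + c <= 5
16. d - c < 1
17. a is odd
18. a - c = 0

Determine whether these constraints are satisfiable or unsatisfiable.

Unsatisfiable

From constraints 2 and 5: b ≥ a ≥ 3. From constraints 8 and 14: c ≥ d ≥ 3. Hence b + c ≥ 6. But constraint 15 requires b + c ≤ 5, and 5 < 6. Contradiction.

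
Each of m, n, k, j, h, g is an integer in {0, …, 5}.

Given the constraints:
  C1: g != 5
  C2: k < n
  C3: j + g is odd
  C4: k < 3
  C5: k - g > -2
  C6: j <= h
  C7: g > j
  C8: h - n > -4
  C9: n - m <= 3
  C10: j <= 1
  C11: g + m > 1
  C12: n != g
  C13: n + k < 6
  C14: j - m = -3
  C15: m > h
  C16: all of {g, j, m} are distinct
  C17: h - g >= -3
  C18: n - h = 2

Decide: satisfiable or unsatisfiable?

Take m = 3, n = 3, k = 1, j = 0, h = 1, g = 1. Then constraint 5: k - g = 0; constraint 8: h - n = -2, and every other listed constraint is also met.

Satisfiable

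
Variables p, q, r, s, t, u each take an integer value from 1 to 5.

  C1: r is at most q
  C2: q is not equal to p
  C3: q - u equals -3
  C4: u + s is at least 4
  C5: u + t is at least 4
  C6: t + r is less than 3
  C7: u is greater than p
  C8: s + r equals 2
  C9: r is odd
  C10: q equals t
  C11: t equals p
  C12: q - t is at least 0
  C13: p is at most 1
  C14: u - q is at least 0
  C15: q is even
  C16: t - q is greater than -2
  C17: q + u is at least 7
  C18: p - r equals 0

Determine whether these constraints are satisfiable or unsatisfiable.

Unsatisfiable

From constraints 10 and 11, q = t = p, so q = p. But constraint 2 says q ≠ p. Contradiction.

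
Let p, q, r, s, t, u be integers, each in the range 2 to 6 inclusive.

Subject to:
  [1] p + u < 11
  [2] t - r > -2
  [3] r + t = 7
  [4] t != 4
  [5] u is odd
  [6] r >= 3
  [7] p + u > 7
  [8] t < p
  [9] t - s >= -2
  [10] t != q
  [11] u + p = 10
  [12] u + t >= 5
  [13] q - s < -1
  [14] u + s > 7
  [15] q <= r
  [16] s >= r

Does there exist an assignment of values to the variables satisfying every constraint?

Setting (p, q, r, s, t, u) = (5, 2, 4, 5, 3, 5) satisfies everything: constraint 1: p + u = 10; constraint 2: t - r = -1; constraint 3: r + t = 7, and the others follow.

Satisfiable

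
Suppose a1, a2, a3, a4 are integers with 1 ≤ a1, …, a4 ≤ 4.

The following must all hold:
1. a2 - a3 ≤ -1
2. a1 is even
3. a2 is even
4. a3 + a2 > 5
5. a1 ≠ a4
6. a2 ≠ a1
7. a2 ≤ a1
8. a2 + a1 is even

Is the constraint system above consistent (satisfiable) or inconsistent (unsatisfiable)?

Setting (a1, a2, a3, a4) = (4, 2, 4, 1) satisfies everything: constraint 1: a2 - a3 = -2; constraint 2: a1 = 4 is even; constraint 4: a3 + a2 = 6, and the others follow.

Satisfiable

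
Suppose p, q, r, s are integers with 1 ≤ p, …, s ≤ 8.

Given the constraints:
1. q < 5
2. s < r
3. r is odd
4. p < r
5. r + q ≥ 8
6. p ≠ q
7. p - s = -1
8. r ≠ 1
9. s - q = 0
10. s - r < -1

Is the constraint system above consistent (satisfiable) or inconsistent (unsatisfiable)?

Satisfiable

The assignment p = 2, q = 3, r = 7, s = 3 works:
  constraint 5 holds since r + q = 10.
  constraint 7 holds since p - s = -1.
  constraint 9 holds since s - q = 0.
The rest check out directly.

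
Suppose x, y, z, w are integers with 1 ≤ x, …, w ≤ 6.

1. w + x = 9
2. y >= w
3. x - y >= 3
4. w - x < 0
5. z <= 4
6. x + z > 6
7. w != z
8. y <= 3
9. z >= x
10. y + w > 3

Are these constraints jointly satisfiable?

From constraints 2 and 8: w ≤ y ≤ 3. From constraints 5 and 9: x ≤ z ≤ 4. Hence w + x ≤ 7. But constraint 1 requires w + x = 9, and 9 > 7. Contradiction.

Unsatisfiable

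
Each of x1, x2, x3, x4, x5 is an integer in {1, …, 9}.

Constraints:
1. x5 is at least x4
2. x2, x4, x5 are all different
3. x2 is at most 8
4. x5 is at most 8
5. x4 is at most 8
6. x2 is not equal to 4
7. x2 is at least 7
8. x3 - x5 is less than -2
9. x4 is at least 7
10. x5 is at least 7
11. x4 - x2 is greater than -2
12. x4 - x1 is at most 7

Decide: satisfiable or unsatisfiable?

Constraints 3, 4, 5, 7, 9, and 10 confine each of x2, x4, x5 to the 2 values {7, 8}.
Constraint 2 requires all 3 of them to be distinct, but only 2 values are available — impossible by the pigeonhole principle.

Unsatisfiable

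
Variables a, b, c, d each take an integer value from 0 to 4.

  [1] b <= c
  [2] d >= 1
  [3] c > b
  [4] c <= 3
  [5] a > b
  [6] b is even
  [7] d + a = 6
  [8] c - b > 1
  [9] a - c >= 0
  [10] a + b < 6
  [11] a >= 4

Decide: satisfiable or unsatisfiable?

Setting (a, b, c, d) = (4, 0, 2, 2) satisfies everything: constraint 7: d + a = 6; constraint 8: c - b = 2; constraint 9: a - c = 2, and the others follow.

Satisfiable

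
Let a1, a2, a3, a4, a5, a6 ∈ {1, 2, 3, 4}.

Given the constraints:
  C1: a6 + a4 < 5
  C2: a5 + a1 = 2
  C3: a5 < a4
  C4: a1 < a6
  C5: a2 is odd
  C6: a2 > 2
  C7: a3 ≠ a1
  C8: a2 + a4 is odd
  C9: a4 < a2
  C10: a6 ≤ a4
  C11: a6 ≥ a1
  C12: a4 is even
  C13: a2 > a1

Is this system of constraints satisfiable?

Satisfiable

Setting (a1, a2, a3, a4, a5, a6) = (1, 3, 3, 2, 1, 2) satisfies everything: constraint 1: a6 + a4 = 4; constraint 2: a5 + a1 = 2; constraint 5: a2 = 3 is odd, and the others follow.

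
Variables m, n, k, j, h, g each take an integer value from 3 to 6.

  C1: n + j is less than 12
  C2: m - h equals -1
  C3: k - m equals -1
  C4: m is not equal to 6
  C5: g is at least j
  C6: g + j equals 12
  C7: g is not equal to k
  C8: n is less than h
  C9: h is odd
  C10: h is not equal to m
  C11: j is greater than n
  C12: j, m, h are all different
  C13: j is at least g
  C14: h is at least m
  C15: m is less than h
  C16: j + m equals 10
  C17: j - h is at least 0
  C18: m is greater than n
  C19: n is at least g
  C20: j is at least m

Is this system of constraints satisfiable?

Constraints 5, 15, 17, 18, and 19 give g ≤ n, n < m, m < h, h ≤ j, j ≤ g. Chaining: g ≤ n < m < h ≤ j ≤ g, which forces g < g — impossible.

Unsatisfiable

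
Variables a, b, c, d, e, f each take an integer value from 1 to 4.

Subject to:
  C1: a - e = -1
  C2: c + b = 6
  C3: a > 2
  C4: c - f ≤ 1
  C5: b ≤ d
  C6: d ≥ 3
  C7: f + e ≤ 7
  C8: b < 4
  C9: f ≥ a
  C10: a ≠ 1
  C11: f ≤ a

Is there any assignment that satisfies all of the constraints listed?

Satisfiable

Take a = 3, b = 3, c = 3, d = 3, e = 4, f = 3. Then constraint 1: a - e = -1; constraint 2: c + b = 6, and every other listed constraint is also met.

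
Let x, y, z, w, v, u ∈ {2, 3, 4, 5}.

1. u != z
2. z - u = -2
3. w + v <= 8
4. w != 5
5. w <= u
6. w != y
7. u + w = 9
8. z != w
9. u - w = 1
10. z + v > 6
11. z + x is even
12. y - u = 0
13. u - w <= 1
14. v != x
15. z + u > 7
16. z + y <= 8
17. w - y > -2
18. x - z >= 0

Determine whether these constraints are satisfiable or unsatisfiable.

Satisfiable

One satisfying assignment is x = 5, y = 5, z = 3, w = 4, v = 4, u = 5.
For the less obvious constraints — constraint 2: z - u = -2; constraint 3: w + v = 8 — and the others hold by inspection.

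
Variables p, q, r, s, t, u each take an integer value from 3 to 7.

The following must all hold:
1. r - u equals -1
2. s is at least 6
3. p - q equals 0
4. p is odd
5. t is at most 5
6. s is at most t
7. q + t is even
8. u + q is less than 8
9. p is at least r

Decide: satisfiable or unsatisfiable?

From constraints 2 and 6: t ≥ s and s ≥ 6, so t ≥ 6. From constraint 5: t ≤ 5. But 5 < 6, so no value of t works.

Unsatisfiable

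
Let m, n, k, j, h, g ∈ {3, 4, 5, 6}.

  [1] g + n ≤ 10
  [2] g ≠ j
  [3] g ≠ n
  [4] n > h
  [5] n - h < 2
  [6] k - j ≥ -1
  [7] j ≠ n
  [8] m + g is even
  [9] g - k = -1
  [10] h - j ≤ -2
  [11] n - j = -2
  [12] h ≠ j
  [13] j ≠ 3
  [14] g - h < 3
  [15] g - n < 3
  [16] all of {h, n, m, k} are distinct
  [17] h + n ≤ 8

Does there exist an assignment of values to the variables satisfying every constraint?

One satisfying assignment is m = 5, n = 4, k = 6, j = 6, h = 3, g = 5.
For the less obvious constraints — constraint 1: g + n = 9; constraint 5: n - h = 1; constraint 6: k - j = 0 — and the others hold by inspection.

Satisfiable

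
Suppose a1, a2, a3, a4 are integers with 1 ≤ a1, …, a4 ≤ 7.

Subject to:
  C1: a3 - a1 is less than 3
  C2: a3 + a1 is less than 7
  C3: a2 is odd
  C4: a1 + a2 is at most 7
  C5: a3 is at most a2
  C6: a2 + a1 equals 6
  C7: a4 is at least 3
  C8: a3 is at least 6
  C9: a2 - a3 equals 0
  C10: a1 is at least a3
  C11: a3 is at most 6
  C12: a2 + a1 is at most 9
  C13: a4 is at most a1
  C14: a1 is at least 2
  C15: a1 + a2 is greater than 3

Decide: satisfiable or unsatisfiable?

From constraints 7 and 13: a1 ≥ a4 ≥ 3. From constraints 5 and 8: a2 ≥ a3 ≥ 6. Hence a1 + a2 ≥ 9. But constraint 4 requires a1 + a2 ≤ 7, and 7 < 9. Contradiction.

Unsatisfiable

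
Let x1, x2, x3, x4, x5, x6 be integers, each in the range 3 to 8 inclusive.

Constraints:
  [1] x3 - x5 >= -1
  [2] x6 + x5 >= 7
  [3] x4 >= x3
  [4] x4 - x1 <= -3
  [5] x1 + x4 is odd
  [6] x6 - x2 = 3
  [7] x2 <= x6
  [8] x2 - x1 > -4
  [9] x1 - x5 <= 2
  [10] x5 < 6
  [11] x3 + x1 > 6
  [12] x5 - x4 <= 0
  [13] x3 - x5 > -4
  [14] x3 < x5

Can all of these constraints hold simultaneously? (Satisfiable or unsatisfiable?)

Unsatisfiable

Constraints 4, 9, and 12 give x1 − x4 ≥ 3, x4 − x5 ≥ 0, x5 − x1 ≥ -2.
Adding all 3 inequalities: the left sides telescope to 0, and the right sides sum to 3 + 0 + (-2) = 1. So 0 ≥ 1, which is false.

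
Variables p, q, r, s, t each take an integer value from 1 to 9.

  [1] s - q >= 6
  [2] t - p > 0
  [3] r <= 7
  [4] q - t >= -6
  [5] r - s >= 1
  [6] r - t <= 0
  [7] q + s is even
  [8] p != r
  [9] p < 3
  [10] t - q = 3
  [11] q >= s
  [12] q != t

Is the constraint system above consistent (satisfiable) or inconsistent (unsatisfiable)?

Unsatisfiable

Constraints 1, 4, 5, and 6 give q − t ≥ -6, t − r ≥ 0, r − s ≥ 1, s − q ≥ 6.
Adding all 4 inequalities: the left sides telescope to 0, and the right sides sum to (-6) + 0 + 1 + 6 = 1. So 0 ≥ 1, which is false.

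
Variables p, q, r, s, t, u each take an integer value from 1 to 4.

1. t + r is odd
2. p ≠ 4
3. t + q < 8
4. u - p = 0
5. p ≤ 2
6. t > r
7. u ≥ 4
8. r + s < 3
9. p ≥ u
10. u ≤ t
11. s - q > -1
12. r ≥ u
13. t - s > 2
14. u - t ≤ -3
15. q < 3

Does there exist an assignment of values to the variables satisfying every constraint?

Unsatisfiable

From constraint 7: u ≥ 4. From constraints 5 and 9: u ≤ p and p ≤ 2, so u ≤ 2. But 2 < 4, so no value of u works.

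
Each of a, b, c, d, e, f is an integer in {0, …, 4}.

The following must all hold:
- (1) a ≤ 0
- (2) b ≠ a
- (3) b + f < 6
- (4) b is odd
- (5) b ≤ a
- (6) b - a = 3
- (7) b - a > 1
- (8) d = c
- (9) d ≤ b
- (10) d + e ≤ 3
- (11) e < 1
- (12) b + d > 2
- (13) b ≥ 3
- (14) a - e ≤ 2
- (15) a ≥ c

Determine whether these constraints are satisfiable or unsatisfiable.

From constraints 5 and 13: a ≥ b and b ≥ 3, so a ≥ 3. From constraint 1: a ≤ 0. But 0 < 3, so no value of a works.

Unsatisfiable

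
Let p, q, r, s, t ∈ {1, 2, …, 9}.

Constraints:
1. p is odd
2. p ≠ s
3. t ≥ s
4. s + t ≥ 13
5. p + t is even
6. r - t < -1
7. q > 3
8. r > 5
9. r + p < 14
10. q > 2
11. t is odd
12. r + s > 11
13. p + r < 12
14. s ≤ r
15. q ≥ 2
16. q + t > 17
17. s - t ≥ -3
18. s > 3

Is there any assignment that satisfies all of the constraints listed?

Satisfiable

Take p = 5, q = 9, r = 6, s = 6, t = 9. Then constraint 4: s + t = 15; constraint 6: r - t = -3; constraint 9: r + p = 11, and every other listed constraint is also met.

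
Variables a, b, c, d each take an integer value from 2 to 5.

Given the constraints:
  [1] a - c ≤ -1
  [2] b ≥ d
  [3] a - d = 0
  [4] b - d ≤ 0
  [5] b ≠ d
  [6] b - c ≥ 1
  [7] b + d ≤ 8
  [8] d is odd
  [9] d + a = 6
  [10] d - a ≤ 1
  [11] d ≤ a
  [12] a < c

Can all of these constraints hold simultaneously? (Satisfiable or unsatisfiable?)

Unsatisfiable

Constraints 1, 4, 6, and 10 give a − d ≥ -1, d − b ≥ 0, b − c ≥ 1, c − a ≥ 1.
Adding all 4 inequalities: the left sides telescope to 0, and the right sides sum to (-1) + 0 + 1 + 1 = 1. So 0 ≥ 1, which is false.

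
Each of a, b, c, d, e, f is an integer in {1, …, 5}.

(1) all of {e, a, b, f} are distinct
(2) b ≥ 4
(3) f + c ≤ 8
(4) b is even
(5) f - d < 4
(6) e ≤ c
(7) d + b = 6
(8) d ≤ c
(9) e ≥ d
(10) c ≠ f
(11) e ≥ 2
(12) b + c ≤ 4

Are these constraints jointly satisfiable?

Unsatisfiable

From constraint 2: b ≥ 4. From constraints 6 and 11: c ≥ e ≥ 2. Hence b + c ≥ 6. But constraint 12 requires b + c ≤ 4, and 4 < 6. Contradiction.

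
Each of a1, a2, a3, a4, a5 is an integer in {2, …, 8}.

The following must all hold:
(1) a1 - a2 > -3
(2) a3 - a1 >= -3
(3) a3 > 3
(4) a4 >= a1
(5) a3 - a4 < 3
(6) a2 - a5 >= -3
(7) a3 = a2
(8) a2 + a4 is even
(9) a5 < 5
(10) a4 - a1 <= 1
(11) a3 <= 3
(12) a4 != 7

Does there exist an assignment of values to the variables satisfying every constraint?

Unsatisfiable

From constraint 3: a3 ≥ 4. From constraint 11: a3 ≤ 3. But 3 < 4, so no value of a3 works.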